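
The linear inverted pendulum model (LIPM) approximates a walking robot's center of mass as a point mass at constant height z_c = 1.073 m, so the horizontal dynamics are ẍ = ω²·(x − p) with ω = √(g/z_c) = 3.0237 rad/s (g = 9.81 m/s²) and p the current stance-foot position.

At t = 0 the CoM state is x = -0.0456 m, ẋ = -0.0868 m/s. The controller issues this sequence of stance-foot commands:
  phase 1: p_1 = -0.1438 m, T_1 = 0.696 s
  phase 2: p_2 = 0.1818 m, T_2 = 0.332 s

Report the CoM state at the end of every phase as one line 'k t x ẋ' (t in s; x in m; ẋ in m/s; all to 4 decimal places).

phase 1: p=-0.1438, T=0.696, ωT=2.104495, cosh=4.162434, sinh=4.040527; start (x,ẋ)=(-0.045600, -0.086800) → end (x,ẋ)=(0.148961, 0.838444)
phase 2: p=0.1818, T=0.332, ωT=1.003868, cosh=1.547638, sinh=1.181179; start (x,ẋ)=(0.148961, 0.838444) → end (x,ẋ)=(0.458508, 1.180324)

1 0.6960 0.1490 0.8384
2 1.0280 0.4585 1.1803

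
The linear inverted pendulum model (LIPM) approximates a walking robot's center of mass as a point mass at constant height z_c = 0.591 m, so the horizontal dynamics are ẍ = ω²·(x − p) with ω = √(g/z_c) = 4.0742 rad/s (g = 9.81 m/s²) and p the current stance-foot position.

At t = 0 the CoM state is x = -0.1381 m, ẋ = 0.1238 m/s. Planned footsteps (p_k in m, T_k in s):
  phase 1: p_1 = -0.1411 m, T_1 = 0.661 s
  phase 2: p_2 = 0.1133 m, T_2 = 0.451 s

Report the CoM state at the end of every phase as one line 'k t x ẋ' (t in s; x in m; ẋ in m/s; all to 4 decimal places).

phase 1: p=-0.1411, T=0.661, ωT=2.693046, cosh=7.422147, sinh=7.354473; start (x,ẋ)=(-0.138100, 0.123800) → end (x,ẋ)=(0.104642, 1.008753)
phase 2: p=0.1133, T=0.451, ωT=1.837464, cosh=3.219906, sinh=3.060686; start (x,ẋ)=(0.104642, 1.008753) → end (x,ẋ)=(0.843233, 3.140124)

1 0.6610 0.1046 1.0088
2 1.1120 0.8432 3.1401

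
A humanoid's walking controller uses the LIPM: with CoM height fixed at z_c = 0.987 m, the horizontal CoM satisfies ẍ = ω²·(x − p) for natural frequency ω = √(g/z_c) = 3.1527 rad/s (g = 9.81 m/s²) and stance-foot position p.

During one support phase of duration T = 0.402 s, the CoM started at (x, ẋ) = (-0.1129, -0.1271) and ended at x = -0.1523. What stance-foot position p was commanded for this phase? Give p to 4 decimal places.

p = -0.1418

ωT = 3.1527·0.402 = 1.267385; cosh(ωT) = 1.916561, sinh(ωT) = 1.634994
x(T) = p + (x₀−p)·cosh(ωT) + (ẋ₀/ω)·sinh(ωT) ⇒ p·(1 − cosh) = x(T) − x₀·cosh − (ẋ₀/ω)·sinh
numerator   = -0.1523 − (-0.1129)·1.916561 − (-0.1271/3.1527)·1.634994 = 0.129994
denominator = 1 − 1.916561 = -0.916561
p = 0.129994 / -0.916561 = -0.1418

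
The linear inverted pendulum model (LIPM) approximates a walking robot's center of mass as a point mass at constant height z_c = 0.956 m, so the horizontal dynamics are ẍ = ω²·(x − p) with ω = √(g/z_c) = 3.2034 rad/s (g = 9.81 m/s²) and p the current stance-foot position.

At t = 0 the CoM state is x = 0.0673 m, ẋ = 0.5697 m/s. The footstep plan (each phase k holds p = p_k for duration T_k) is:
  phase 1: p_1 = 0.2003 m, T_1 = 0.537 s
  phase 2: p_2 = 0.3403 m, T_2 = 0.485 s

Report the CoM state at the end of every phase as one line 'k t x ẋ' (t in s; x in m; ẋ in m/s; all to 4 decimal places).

phase 1: p=0.2003, T=0.537, ωT=1.720226, cosh=2.882408, sinh=2.703382; start (x,ẋ)=(0.067300, 0.569700) → end (x,ẋ)=(0.297715, 0.490326)
phase 2: p=0.3403, T=0.485, ωT=1.553649, cosh=2.470084, sinh=2.258609; start (x,ẋ)=(0.297715, 0.490326) → end (x,ẋ)=(0.580825, 0.903037)

1 0.5370 0.2977 0.4903
2 1.0220 0.5808 0.9030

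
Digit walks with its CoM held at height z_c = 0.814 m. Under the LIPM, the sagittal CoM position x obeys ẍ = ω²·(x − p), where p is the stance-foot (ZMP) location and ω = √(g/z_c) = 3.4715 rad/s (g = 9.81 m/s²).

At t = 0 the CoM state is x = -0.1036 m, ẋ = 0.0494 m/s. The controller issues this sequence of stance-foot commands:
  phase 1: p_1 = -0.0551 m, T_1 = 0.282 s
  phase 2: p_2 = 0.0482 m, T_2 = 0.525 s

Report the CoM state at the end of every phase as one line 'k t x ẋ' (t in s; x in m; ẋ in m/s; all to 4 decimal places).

1 0.2820 -0.1125 -0.1174
2 0.8070 -0.5638 -2.0535

phase 1: p=-0.0551, T=0.282, ωT=0.978963, cosh=1.518698, sinh=1.142997; start (x,ẋ)=(-0.103600, 0.049400) → end (x,ẋ)=(-0.112492, -0.117420)
phase 2: p=0.0482, T=0.525, ωT=1.822537, cosh=3.174577, sinh=3.012962; start (x,ẋ)=(-0.112492, -0.117420) → end (x,ẋ)=(-0.563839, -2.053515)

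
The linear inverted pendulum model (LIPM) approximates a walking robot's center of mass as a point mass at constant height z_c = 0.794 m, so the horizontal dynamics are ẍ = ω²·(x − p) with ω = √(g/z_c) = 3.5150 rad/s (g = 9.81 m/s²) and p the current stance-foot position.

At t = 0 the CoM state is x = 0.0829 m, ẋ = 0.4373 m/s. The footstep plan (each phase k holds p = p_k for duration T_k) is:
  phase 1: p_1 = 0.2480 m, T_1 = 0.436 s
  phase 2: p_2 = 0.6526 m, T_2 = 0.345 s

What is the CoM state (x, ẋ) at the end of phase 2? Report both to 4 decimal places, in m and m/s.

x = -0.4138, ẋ = -3.2602

phase 1: p=0.2480, T=0.436, ωT=1.532540, cosh=2.422954, sinh=2.206968; start (x,ẋ)=(0.082900, 0.437300) → end (x,ẋ)=(0.122538, -0.221204)
phase 2: p=0.6526, T=0.345, ωT=1.212675, cosh=1.829934, sinh=1.532533; start (x,ẋ)=(0.122538, -0.221204) → end (x,ẋ)=(-0.413822, -3.260153)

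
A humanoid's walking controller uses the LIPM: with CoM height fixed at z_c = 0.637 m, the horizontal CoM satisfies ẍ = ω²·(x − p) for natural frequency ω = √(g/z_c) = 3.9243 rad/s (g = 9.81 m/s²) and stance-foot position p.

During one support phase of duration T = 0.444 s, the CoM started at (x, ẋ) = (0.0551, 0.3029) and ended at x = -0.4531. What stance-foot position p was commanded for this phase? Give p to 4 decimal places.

ωT = 3.9243·0.444 = 1.742389; cosh(ωT) = 2.943037, sinh(ωT) = 2.767935
x(T) = p + (x₀−p)·cosh(ωT) + (ẋ₀/ω)·sinh(ωT) ⇒ p·(1 − cosh) = x(T) − x₀·cosh − (ẋ₀/ω)·sinh
numerator   = -0.4531 − (0.0551)·2.943037 − (0.3029/3.9243)·2.767935 = -0.828906
denominator = 1 − 2.943037 = -1.943037
p = -0.828906 / -1.943037 = 0.4266

p = 0.4266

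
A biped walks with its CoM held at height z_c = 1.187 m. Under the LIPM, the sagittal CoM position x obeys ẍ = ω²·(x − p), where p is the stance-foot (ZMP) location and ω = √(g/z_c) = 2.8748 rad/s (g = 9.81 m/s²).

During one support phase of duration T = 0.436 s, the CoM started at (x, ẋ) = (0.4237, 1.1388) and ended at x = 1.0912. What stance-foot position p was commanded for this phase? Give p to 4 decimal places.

p = 0.3897

ωT = 2.8748·0.436 = 1.253413; cosh(ωT) = 1.893902, sinh(ωT) = 1.608373
x(T) = p + (x₀−p)·cosh(ωT) + (ẋ₀/ω)·sinh(ωT) ⇒ p·(1 − cosh) = x(T) − x₀·cosh − (ẋ₀/ω)·sinh
numerator   = 1.0912 − (0.4237)·1.893902 − (1.1388/2.8748)·1.608373 = -0.348374
denominator = 1 − 1.893902 = -0.893902
p = -0.348374 / -0.893902 = 0.3897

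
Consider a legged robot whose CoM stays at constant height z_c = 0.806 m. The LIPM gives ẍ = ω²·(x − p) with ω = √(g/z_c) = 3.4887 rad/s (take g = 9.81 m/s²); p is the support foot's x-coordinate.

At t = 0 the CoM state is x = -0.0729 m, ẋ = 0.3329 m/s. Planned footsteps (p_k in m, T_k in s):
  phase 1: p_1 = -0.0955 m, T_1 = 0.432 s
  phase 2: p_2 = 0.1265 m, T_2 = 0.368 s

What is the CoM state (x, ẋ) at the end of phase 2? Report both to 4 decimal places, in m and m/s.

phase 1: p=-0.0955, T=0.432, ωT=1.507118, cosh=2.367626, sinh=2.146079; start (x,ẋ)=(-0.072900, 0.332900) → end (x,ẋ)=(0.162792, 0.957390)
phase 2: p=0.1265, T=0.368, ωT=1.283842, cosh=1.943727, sinh=1.666756; start (x,ẋ)=(0.162792, 0.957390) → end (x,ẋ)=(0.654443, 2.071937)

x = 0.6544, ẋ = 2.0719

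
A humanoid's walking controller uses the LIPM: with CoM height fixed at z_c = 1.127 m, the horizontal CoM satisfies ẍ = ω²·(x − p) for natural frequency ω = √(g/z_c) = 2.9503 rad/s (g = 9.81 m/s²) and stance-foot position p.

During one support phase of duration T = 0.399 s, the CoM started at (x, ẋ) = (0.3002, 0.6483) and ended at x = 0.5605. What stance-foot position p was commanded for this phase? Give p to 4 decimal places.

p = 0.3805

ωT = 2.9503·0.399 = 1.177170; cosh(ωT) = 1.776663, sinh(ωT) = 1.468513
x(T) = p + (x₀−p)·cosh(ωT) + (ẋ₀/ω)·sinh(ωT) ⇒ p·(1 − cosh) = x(T) − x₀·cosh − (ẋ₀/ω)·sinh
numerator   = 0.5605 − (0.3002)·1.776663 − (0.6483/2.9503)·1.468513 = -0.295546
denominator = 1 − 1.776663 = -0.776663
p = -0.295546 / -0.776663 = 0.3805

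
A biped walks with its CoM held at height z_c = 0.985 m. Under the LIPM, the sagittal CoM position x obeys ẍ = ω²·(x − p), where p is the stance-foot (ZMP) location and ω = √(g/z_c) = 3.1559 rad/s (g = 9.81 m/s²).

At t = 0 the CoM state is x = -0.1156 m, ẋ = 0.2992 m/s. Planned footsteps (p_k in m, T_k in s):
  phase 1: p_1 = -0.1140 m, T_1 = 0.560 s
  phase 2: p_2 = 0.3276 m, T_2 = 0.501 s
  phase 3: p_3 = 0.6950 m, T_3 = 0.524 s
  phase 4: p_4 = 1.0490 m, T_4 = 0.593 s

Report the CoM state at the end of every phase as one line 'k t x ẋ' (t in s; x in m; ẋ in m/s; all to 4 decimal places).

phase 1: p=-0.1140, T=0.560, ωT=1.767304, cosh=3.012920, sinh=2.842127; start (x,ẋ)=(-0.115600, 0.299200) → end (x,ẋ)=(0.150632, 0.887114)
phase 2: p=0.3276, T=0.501, ωT=1.581106, cosh=2.533038, sinh=2.327290; start (x,ẋ)=(0.150632, 0.887114) → end (x,ẋ)=(0.533527, 0.947315)
phase 3: p=0.6950, T=0.524, ωT=1.653692, cosh=2.708790, sinh=2.517448; start (x,ẋ)=(0.533527, 0.947315) → end (x,ẋ)=(1.013273, 1.283205)
phase 4: p=1.0490, T=0.593, ωT=1.871449, cosh=3.325802, sinh=3.171901; start (x,ẋ)=(1.013273, 1.283205) → end (x,ẋ)=(2.219890, 3.910050)

1 0.5600 0.1506 0.8871
2 1.0610 0.5335 0.9473
3 1.5850 1.0133 1.2832
4 2.1780 2.2199 3.9101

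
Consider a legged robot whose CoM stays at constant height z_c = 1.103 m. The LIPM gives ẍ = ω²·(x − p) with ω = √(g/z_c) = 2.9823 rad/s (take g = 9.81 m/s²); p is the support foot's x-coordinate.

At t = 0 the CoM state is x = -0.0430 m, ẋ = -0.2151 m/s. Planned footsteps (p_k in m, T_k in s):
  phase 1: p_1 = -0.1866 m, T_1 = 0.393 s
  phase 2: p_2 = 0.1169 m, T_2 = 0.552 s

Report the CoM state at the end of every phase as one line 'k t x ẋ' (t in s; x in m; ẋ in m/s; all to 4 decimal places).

1 0.3930 -0.0378 0.2445
2 0.9450 -0.0946 -0.4946

phase 1: p=-0.1866, T=0.393, ωT=1.172044, cosh=1.769159, sinh=1.459426; start (x,ẋ)=(-0.043000, -0.215100) → end (x,ẋ)=(-0.037811, 0.244465)
phase 2: p=0.1169, T=0.552, ωT=1.646230, cosh=2.690080, sinh=2.497305; start (x,ẋ)=(-0.037811, 0.244465) → end (x,ẋ)=(-0.094575, -0.494610)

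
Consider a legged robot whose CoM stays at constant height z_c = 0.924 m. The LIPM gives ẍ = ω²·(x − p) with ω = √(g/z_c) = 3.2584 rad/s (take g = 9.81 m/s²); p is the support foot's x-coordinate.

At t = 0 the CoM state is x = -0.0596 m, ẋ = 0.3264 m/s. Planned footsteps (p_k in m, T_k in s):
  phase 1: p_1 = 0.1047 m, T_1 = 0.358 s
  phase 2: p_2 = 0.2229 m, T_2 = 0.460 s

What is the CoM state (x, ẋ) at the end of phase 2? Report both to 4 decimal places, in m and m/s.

phase 1: p=0.1047, T=0.358, ωT=1.166507, cosh=1.761106, sinh=1.449653; start (x,ẋ)=(-0.059600, 0.326400) → end (x,ẋ)=(-0.039435, -0.201254)
phase 2: p=0.2229, T=0.460, ωT=1.498864, cosh=2.349992, sinh=2.126608; start (x,ẋ)=(-0.039435, -0.201254) → end (x,ẋ)=(-0.524935, -2.290756)

x = -0.5249, ẋ = -2.2908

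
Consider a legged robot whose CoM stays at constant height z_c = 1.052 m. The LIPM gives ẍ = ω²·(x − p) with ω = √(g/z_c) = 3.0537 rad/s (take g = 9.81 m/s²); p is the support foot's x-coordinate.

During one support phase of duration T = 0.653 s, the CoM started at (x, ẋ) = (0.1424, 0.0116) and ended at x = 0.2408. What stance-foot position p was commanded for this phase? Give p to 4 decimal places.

p = 0.1115

ωT = 3.0537·0.653 = 1.994066; cosh(ωT) = 3.740740, sinh(ωT) = 3.604600
x(T) = p + (x₀−p)·cosh(ωT) + (ẋ₀/ω)·sinh(ωT) ⇒ p·(1 − cosh) = x(T) − x₀·cosh − (ẋ₀/ω)·sinh
numerator   = 0.2408 − (0.1424)·3.740740 − (0.0116/3.0537)·3.604600 = -0.305574
denominator = 1 − 3.740740 = -2.740740
p = -0.305574 / -2.740740 = 0.1115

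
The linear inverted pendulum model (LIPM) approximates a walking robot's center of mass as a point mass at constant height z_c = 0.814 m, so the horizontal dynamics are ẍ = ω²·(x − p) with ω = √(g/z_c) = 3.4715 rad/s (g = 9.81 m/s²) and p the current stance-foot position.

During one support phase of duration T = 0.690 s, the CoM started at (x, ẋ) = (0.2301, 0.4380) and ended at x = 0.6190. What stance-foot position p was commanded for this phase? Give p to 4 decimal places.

ωT = 3.4715·0.690 = 2.395335; cosh(ωT) = 5.531508, sinh(ωT) = 5.440365
x(T) = p + (x₀−p)·cosh(ωT) + (ẋ₀/ω)·sinh(ωT) ⇒ p·(1 − cosh) = x(T) − x₀·cosh − (ẋ₀/ω)·sinh
numerator   = 0.6190 − (0.2301)·5.531508 − (0.4380/3.4715)·5.440365 = -1.340212
denominator = 1 − 5.531508 = -4.531508
p = -1.340212 / -4.531508 = 0.2958

p = 0.2958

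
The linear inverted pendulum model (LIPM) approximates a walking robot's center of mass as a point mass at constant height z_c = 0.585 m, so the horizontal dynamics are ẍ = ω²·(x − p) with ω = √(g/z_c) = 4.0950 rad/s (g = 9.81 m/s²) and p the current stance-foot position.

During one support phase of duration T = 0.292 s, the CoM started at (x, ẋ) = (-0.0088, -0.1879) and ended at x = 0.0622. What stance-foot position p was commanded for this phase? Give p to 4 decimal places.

p = -0.1828

ωT = 4.0950·0.292 = 1.195740; cosh(ωT) = 1.804242, sinh(ωT) = 1.501762
x(T) = p + (x₀−p)·cosh(ωT) + (ẋ₀/ω)·sinh(ωT) ⇒ p·(1 − cosh) = x(T) − x₀·cosh − (ẋ₀/ω)·sinh
numerator   = 0.0622 − (-0.0088)·1.804242 − (-0.1879/4.0950)·1.501762 = 0.146986
denominator = 1 − 1.804242 = -0.804242
p = 0.146986 / -0.804242 = -0.1828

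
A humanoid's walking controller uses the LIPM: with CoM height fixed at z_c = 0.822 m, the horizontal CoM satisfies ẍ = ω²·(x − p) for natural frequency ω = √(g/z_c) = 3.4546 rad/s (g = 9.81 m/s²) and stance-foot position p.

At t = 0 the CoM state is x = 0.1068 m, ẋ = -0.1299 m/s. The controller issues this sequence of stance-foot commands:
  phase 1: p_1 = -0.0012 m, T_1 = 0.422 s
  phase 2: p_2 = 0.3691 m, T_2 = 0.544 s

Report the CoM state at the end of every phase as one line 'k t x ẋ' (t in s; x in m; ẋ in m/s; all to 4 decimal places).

phase 1: p=-0.0012, T=0.422, ωT=1.457841, cosh=2.264706, sinh=2.031968; start (x,ẋ)=(0.106800, -0.129900) → end (x,ẋ)=(0.166982, 0.463935)
phase 2: p=0.3691, T=0.544, ωT=1.879302, cosh=3.350816, sinh=3.198119; start (x,ẋ)=(0.166982, 0.463935) → end (x,ẋ)=(0.121332, -0.678481)

1 0.4220 0.1670 0.4639
2 0.9660 0.1213 -0.6785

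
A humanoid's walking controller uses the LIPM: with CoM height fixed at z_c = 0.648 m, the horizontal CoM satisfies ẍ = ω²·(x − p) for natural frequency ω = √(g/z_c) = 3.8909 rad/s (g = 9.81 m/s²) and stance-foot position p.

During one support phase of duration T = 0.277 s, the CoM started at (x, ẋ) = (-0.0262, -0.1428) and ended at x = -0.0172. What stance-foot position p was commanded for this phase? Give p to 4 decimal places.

ωT = 3.8909·0.277 = 1.077779; cosh(ωT) = 1.639249, sinh(ωT) = 1.298899
x(T) = p + (x₀−p)·cosh(ωT) + (ẋ₀/ω)·sinh(ωT) ⇒ p·(1 − cosh) = x(T) − x₀·cosh − (ẋ₀/ω)·sinh
numerator   = -0.0172 − (-0.0262)·1.639249 − (-0.1428/3.8909)·1.298899 = 0.073419
denominator = 1 − 1.639249 = -0.639249
p = 0.073419 / -0.639249 = -0.1149

p = -0.1149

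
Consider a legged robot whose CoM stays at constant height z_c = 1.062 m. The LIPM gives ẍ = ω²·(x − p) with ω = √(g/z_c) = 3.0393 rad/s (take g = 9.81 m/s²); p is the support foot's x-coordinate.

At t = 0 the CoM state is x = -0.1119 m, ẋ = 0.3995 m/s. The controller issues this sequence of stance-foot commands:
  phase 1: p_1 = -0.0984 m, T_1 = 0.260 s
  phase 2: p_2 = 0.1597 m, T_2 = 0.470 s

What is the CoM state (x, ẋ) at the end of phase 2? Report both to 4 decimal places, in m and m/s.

x = 0.1247, ẋ = 0.1296

phase 1: p=-0.0984, T=0.260, ωT=0.790218, cosh=1.328811, sinh=0.875065; start (x,ẋ)=(-0.111900, 0.399500) → end (x,ẋ)=(-0.001316, 0.494956)
phase 2: p=0.1597, T=0.470, ωT=1.428471, cosh=2.205995, sinh=1.966320; start (x,ẋ)=(-0.001316, 0.494956) → end (x,ẋ)=(0.124718, 0.129599)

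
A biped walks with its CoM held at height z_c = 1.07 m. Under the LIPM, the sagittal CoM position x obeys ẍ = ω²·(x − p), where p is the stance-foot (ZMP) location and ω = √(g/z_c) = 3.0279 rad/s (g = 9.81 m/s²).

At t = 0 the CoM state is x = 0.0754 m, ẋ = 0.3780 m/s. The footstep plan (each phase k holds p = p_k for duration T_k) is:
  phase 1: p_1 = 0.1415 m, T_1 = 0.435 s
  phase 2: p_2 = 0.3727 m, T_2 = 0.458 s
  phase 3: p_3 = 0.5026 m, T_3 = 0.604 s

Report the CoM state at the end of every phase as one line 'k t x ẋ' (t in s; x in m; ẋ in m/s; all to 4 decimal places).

phase 1: p=0.1415, T=0.435, ωT=1.317136, cosh=2.000309, sinh=1.732408; start (x,ẋ)=(0.075400, 0.378000) → end (x,ẋ)=(0.225552, 0.409386)
phase 2: p=0.3727, T=0.458, ωT=1.386778, cosh=2.125907, sinh=1.876028; start (x,ẋ)=(0.225552, 0.409386) → end (x,ẋ)=(0.313524, 0.034450)
phase 3: p=0.5026, T=0.604, ωT=1.828852, cosh=3.193665, sinh=3.033067; start (x,ẋ)=(0.313524, 0.034450) → end (x,ẋ)=(-0.066738, -1.626422)

1 0.4350 0.2256 0.4094
2 0.8930 0.3135 0.0345
3 1.4970 -0.0667 -1.6264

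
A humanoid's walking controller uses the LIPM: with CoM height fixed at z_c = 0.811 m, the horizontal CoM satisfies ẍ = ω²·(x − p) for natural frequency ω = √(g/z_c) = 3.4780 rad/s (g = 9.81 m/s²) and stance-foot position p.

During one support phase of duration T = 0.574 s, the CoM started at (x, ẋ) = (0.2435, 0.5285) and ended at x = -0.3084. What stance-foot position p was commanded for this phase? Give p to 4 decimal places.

p = 0.6440

ωT = 3.4780·0.574 = 1.996372; cosh(ωT) = 3.749062, sinh(ωT) = 3.613235
x(T) = p + (x₀−p)·cosh(ωT) + (ẋ₀/ω)·sinh(ωT) ⇒ p·(1 − cosh) = x(T) − x₀·cosh − (ẋ₀/ω)·sinh
numerator   = -0.3084 − (0.2435)·3.749062 − (0.5285/3.4780)·3.613235 = -1.770346
denominator = 1 − 3.749062 = -2.749062
p = -1.770346 / -2.749062 = 0.6440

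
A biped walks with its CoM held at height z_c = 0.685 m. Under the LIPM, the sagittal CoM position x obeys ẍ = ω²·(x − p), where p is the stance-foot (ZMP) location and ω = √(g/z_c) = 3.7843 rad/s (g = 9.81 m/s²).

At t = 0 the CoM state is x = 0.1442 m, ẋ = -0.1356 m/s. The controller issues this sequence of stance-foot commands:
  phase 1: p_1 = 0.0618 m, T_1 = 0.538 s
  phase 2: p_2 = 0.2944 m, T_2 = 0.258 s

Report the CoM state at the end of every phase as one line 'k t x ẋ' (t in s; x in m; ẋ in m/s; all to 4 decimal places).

phase 1: p=0.0618, T=0.538, ωT=2.035953, cosh=3.895054, sinh=3.764498; start (x,ẋ)=(0.144200, -0.135600) → end (x,ẋ)=(0.247862, 0.645700)
phase 2: p=0.2944, T=0.258, ωT=0.976349, cosh=1.515715, sinh=1.139032; start (x,ẋ)=(0.247862, 0.645700) → end (x,ẋ)=(0.418210, 0.778098)

1 0.5380 0.2479 0.6457
2 0.7960 0.4182 0.7781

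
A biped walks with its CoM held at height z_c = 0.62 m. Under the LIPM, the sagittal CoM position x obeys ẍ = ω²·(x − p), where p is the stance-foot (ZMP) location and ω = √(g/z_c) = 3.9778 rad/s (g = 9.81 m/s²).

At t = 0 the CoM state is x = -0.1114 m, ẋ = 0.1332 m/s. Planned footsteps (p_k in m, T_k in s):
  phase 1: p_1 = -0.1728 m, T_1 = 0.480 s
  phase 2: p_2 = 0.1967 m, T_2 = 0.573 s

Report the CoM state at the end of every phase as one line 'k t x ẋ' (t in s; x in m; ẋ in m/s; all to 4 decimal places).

1 0.4800 0.1494 1.2654
2 1.0530 1.5011 5.3373

phase 1: p=-0.1728, T=0.480, ωT=1.909344, cosh=3.448419, sinh=3.300241; start (x,ẋ)=(-0.111400, 0.133200) → end (x,ẋ)=(0.149444, 1.265370)
phase 2: p=0.1967, T=0.573, ωT=2.279279, cosh=4.935998, sinh=4.833640; start (x,ẋ)=(0.149444, 1.265370) → end (x,ẋ)=(1.501066, 5.337267)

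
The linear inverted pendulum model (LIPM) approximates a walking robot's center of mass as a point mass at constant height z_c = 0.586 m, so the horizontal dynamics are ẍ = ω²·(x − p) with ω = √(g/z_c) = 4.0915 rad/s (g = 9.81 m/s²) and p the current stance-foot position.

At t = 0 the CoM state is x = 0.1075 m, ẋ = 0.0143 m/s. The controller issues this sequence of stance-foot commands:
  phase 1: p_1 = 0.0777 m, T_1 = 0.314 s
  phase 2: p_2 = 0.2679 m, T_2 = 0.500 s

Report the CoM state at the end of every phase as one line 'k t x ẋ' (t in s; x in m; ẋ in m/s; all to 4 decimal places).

1 0.3140 0.1415 0.2312
2 0.8140 -0.0142 -1.0574

phase 1: p=0.0777, T=0.314, ωT=1.284731, cosh=1.945210, sinh=1.668485; start (x,ẋ)=(0.107500, 0.014300) → end (x,ẋ)=(0.141499, 0.231249)
phase 2: p=0.2679, T=0.500, ωT=2.045750, cosh=3.932120, sinh=3.802837; start (x,ẋ)=(0.141499, 0.231249) → end (x,ẋ)=(-0.014191, -1.057416)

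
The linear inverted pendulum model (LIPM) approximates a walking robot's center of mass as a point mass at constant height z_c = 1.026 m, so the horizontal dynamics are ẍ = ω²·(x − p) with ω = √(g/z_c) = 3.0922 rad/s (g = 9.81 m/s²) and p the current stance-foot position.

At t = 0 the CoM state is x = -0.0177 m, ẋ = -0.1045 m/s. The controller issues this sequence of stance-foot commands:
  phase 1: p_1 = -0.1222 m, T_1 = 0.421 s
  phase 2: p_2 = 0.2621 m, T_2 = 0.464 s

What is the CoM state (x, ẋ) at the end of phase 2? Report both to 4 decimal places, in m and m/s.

phase 1: p=-0.1222, T=0.421, ωT=1.301816, cosh=1.974002, sinh=1.701965; start (x,ẋ)=(-0.017700, -0.104500) → end (x,ẋ)=(0.026566, 0.343681)
phase 2: p=0.2621, T=0.464, ωT=1.434781, cosh=2.218446, sinh=1.980278; start (x,ẋ)=(0.026566, 0.343681) → end (x,ẋ)=(-0.040323, -0.679836)

x = -0.0403, ẋ = -0.6798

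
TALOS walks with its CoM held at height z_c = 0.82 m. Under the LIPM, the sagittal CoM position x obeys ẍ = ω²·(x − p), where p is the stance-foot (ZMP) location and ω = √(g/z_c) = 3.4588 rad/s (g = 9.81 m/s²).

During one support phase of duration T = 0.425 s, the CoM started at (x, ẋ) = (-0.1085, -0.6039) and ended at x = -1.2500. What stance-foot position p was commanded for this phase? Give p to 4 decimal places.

p = 0.4978

ωT = 3.4588·0.425 = 1.469990; cosh(ωT) = 2.289560, sinh(ωT) = 2.059632
x(T) = p + (x₀−p)·cosh(ωT) + (ẋ₀/ω)·sinh(ωT) ⇒ p·(1 − cosh) = x(T) − x₀·cosh − (ẋ₀/ω)·sinh
numerator   = -1.2500 − (-0.1085)·2.289560 − (-0.6039/3.4588)·2.059632 = -0.641975
denominator = 1 − 2.289560 = -1.289560
p = -0.641975 / -1.289560 = 0.4978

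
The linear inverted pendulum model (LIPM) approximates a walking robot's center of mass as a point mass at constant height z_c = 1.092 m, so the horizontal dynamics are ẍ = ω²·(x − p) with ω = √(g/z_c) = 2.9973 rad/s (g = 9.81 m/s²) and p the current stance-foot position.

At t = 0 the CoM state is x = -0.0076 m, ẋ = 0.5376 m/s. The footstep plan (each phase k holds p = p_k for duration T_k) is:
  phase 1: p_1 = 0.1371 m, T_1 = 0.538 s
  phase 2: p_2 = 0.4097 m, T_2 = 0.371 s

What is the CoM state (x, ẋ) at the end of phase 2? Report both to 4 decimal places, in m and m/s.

x = 0.2041, ẋ = -0.2838

phase 1: p=0.1371, T=0.538, ωT=1.612547, cosh=2.607475, sinh=2.408096; start (x,ẋ)=(-0.007600, 0.537600) → end (x,ẋ)=(0.191718, 0.357365)
phase 2: p=0.4097, T=0.371, ωT=1.111998, cosh=1.684665, sinh=1.355763; start (x,ẋ)=(0.191718, 0.357365) → end (x,ẋ)=(0.204120, -0.283758)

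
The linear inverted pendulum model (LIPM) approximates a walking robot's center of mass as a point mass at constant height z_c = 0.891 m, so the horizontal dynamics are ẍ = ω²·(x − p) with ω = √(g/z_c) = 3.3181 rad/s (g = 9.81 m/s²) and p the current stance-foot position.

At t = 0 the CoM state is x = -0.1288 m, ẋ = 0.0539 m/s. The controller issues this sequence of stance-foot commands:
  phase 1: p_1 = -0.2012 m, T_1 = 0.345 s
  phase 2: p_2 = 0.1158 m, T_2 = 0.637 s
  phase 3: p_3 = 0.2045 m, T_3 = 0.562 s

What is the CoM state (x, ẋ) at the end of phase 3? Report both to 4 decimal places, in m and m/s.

x = -1.1203, ẋ = -4.3316

phase 1: p=-0.2012, T=0.345, ωT=1.144744, cosh=1.729972, sinh=1.411667; start (x,ẋ)=(-0.128800, 0.053900) → end (x,ẋ)=(-0.053019, 0.432371)
phase 2: p=0.1158, T=0.637, ωT=2.113630, cosh=4.199517, sinh=4.078718; start (x,ẋ)=(-0.053019, 0.432371) → end (x,ẋ)=(-0.061672, -0.468974)
phase 3: p=0.2045, T=0.562, ωT=1.864772, cosh=3.304698, sinh=3.149767; start (x,ẋ)=(-0.061672, -0.468974) → end (x,ẋ)=(-1.120300, -4.331645)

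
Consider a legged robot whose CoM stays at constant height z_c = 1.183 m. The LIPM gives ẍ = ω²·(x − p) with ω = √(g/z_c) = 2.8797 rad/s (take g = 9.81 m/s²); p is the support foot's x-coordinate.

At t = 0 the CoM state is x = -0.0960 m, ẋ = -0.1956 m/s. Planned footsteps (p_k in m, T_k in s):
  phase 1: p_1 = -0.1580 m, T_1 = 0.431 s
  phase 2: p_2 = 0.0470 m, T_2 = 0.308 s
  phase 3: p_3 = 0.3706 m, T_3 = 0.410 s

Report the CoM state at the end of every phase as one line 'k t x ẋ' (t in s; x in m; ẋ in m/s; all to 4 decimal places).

1 0.4310 -0.1495 -0.0836
2 0.7390 -0.2612 -0.6889
3 1.1490 -1.1080 -3.9107

phase 1: p=-0.1580, T=0.431, ωT=1.241151, cosh=1.874322, sinh=1.585270; start (x,ẋ)=(-0.096000, -0.195600) → end (x,ẋ)=(-0.149470, -0.083581)
phase 2: p=0.0470, T=0.308, ωT=0.886948, cosh=1.419810, sinh=1.007898; start (x,ẋ)=(-0.149470, -0.083581) → end (x,ẋ)=(-0.261203, -0.688911)
phase 3: p=0.3706, T=0.410, ωT=1.180677, cosh=1.781824, sinh=1.474754; start (x,ẋ)=(-0.261203, -0.688911) → end (x,ẋ)=(-1.107967, -3.910689)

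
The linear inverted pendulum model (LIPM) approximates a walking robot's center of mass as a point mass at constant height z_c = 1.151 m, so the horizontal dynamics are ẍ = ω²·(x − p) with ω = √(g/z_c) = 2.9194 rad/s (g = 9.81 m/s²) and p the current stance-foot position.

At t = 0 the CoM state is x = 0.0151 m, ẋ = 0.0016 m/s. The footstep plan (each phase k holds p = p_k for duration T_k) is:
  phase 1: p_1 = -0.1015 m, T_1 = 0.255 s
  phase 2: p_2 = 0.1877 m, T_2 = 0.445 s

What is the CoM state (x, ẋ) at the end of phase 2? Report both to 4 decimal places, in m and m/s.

x = 0.0777, ẋ = -0.1346

phase 1: p=-0.1015, T=0.255, ωT=0.744447, cosh=1.290137, sinh=0.815140; start (x,ẋ)=(0.015100, 0.001600) → end (x,ẋ)=(0.049377, 0.279540)
phase 2: p=0.1877, T=0.445, ωT=1.299133, cosh=1.969442, sinh=1.696674; start (x,ẋ)=(0.049377, 0.279540) → end (x,ẋ)=(0.077741, -0.134616)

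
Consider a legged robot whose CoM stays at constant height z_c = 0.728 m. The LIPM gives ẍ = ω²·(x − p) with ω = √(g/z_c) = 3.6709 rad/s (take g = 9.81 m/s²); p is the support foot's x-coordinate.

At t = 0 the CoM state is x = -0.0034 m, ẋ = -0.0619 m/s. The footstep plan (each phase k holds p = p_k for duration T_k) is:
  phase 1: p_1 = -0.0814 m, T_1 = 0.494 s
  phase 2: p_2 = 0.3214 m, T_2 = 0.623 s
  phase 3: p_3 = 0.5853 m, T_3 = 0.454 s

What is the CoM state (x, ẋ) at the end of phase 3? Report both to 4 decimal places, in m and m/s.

x = -0.8700, ẋ = -5.1321

phase 1: p=-0.0814, T=0.494, ωT=1.813425, cosh=3.147252, sinh=2.984157; start (x,ẋ)=(-0.003400, -0.061900) → end (x,ẋ)=(0.113766, 0.659639)
phase 2: p=0.3214, T=0.623, ωT=2.286971, cosh=4.973321, sinh=4.871748; start (x,ẋ)=(0.113766, 0.659639) → end (x,ẋ)=(0.164193, -0.432669)
phase 3: p=0.5853, T=0.454, ωT=1.666589, cosh=2.741484, sinh=2.552593; start (x,ẋ)=(0.164193, -0.432669) → end (x,ẋ)=(-0.870019, -5.132062)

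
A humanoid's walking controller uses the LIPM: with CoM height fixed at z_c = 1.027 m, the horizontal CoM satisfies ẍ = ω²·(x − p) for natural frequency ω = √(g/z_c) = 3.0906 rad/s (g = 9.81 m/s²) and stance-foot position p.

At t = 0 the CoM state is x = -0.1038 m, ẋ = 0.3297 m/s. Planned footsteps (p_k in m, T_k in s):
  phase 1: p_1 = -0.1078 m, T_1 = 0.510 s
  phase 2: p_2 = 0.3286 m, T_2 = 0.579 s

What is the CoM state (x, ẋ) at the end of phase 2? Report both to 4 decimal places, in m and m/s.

x = 0.5864, ẋ = 1.0330

phase 1: p=-0.1078, T=0.510, ωT=1.576206, cosh=2.521665, sinh=2.314906; start (x,ẋ)=(-0.103800, 0.329700) → end (x,ẋ)=(0.149237, 0.860011)
phase 2: p=0.3286, T=0.579, ωT=1.789457, cosh=3.076627, sinh=2.909576; start (x,ẋ)=(0.149237, 0.860011) → end (x,ẋ)=(0.586405, 1.033039)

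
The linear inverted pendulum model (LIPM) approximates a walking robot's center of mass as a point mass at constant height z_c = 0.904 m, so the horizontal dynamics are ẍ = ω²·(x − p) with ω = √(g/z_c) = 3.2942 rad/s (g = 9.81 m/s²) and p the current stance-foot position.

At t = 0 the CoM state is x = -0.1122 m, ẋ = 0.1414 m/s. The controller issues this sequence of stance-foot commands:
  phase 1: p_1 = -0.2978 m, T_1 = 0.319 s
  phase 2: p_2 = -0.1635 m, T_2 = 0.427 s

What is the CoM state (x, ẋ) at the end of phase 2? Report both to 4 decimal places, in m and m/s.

x = 0.8861, ẋ = 3.5257

phase 1: p=-0.2978, T=0.319, ωT=1.050850, cosh=1.604861, sinh=1.255220; start (x,ẋ)=(-0.112200, 0.141400) → end (x,ẋ)=(0.053941, 0.994373)
phase 2: p=-0.1635, T=0.427, ωT=1.406623, cosh=2.163559, sinh=1.918590; start (x,ẋ)=(0.053941, 0.994373) → end (x,ẋ)=(0.886084, 3.525660)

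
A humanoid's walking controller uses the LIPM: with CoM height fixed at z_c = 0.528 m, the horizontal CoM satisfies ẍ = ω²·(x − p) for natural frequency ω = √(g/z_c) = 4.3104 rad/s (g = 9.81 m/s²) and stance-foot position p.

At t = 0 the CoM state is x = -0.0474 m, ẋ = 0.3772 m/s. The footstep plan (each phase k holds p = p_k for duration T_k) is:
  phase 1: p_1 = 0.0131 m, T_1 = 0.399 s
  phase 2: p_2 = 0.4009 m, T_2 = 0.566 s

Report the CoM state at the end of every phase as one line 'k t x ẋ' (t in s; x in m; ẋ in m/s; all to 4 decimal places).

phase 1: p=0.0131, T=0.399, ωT=1.719850, cosh=2.881391, sinh=2.702298; start (x,ẋ)=(-0.047400, 0.377200) → end (x,ẋ)=(0.075252, 0.382158)
phase 2: p=0.4009, T=0.566, ωT=2.439686, cosh=5.778316, sinh=5.691128; start (x,ẋ)=(0.075252, 0.382158) → end (x,ẋ)=(-0.976225, -5.780256)

1 0.3990 0.0753 0.3822
2 0.9650 -0.9762 -5.7803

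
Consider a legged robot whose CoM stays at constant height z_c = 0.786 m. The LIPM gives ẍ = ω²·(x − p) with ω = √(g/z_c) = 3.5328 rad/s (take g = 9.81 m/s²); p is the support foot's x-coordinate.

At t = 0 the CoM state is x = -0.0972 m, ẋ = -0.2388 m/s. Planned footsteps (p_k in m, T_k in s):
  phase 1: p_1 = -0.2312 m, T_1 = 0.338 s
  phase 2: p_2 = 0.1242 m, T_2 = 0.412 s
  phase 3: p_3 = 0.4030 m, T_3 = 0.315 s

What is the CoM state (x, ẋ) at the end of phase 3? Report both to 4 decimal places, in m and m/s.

x = -0.9668, ẋ = -4.4358

phase 1: p=-0.2312, T=0.338, ωT=1.194086, cosh=1.801761, sinh=1.498780; start (x,ẋ)=(-0.097200, -0.238800) → end (x,ẋ)=(-0.091074, 0.279255)
phase 2: p=0.1242, T=0.412, ωT=1.455514, cosh=2.259983, sinh=2.026702; start (x,ẋ)=(-0.091074, 0.279255) → end (x,ẋ)=(-0.202113, -0.910238)
phase 3: p=0.4030, T=0.315, ωT=1.112832, cosh=1.685795, sinh=1.357168; start (x,ẋ)=(-0.202113, -0.910238) → end (x,ẋ)=(-0.966775, -4.435752)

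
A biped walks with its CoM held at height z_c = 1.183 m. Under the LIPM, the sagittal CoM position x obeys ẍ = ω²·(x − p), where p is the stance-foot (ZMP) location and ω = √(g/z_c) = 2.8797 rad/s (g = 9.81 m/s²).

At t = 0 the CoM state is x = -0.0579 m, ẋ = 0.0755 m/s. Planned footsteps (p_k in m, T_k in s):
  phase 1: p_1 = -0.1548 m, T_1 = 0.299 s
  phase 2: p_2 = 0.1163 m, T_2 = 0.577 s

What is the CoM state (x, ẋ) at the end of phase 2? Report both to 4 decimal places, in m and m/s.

phase 1: p=-0.1548, T=0.299, ωT=0.861030, cosh=1.394162, sinh=0.971435; start (x,ẋ)=(-0.057900, 0.075500) → end (x,ẋ)=(0.005763, 0.376331)
phase 2: p=0.1163, T=0.577, ωT=1.661587, cosh=2.728750, sinh=2.538913; start (x,ẋ)=(0.005763, 0.376331) → end (x,ẋ)=(0.146469, 0.218747)

x = 0.1465, ẋ = 0.2187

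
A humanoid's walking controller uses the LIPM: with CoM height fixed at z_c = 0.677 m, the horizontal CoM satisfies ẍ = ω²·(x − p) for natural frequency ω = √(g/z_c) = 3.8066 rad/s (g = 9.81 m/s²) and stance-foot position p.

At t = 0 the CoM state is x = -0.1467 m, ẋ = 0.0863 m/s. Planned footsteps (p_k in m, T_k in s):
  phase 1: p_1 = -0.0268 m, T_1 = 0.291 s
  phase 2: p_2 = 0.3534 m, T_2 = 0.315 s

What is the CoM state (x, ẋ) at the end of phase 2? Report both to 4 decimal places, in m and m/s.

x = -0.8298, ẋ = -4.0135

phase 1: p=-0.0268, T=0.291, ωT=1.107721, cosh=1.678880, sinh=1.348569; start (x,ẋ)=(-0.146700, 0.086300) → end (x,ẋ)=(-0.197524, -0.470615)
phase 2: p=0.3534, T=0.315, ωT=1.199079, cosh=1.809266, sinh=1.507794; start (x,ẋ)=(-0.197524, -0.470615) → end (x,ẋ)=(-0.829779, -4.013535)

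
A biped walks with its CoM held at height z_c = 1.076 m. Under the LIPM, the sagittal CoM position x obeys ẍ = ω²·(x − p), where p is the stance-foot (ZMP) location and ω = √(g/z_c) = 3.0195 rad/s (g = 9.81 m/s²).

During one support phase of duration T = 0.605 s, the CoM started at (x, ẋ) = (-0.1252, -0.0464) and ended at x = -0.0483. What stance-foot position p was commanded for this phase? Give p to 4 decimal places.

ωT = 3.0195·0.605 = 1.826797; cosh(ωT) = 3.187441, sinh(ωT) = 3.026513
x(T) = p + (x₀−p)·cosh(ωT) + (ẋ₀/ω)·sinh(ωT) ⇒ p·(1 − cosh) = x(T) − x₀·cosh − (ẋ₀/ω)·sinh
numerator   = -0.0483 − (-0.1252)·3.187441 − (-0.0464/3.0195)·3.026513 = 0.397275
denominator = 1 − 3.187441 = -2.187441
p = 0.397275 / -2.187441 = -0.1816

p = -0.1816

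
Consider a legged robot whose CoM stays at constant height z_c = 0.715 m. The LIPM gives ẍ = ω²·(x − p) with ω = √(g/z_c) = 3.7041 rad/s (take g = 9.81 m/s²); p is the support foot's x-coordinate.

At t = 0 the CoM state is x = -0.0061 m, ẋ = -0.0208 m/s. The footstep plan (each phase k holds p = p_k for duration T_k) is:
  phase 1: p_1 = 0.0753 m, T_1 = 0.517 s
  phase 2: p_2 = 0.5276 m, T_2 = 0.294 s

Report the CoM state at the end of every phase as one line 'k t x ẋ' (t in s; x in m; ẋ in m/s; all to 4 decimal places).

1 0.5170 -0.2256 -1.0731
2 0.8110 -1.0998 -5.4501

phase 1: p=0.0753, T=0.517, ωT=1.915020, cosh=3.467206, sinh=3.319867; start (x,ẋ)=(-0.006100, -0.020800) → end (x,ẋ)=(-0.225573, -1.073103)
phase 2: p=0.5276, T=0.294, ωT=1.089005, cosh=1.653934, sinh=1.317383; start (x,ẋ)=(-0.225573, -1.073103) → end (x,ẋ)=(-1.099753, -5.450114)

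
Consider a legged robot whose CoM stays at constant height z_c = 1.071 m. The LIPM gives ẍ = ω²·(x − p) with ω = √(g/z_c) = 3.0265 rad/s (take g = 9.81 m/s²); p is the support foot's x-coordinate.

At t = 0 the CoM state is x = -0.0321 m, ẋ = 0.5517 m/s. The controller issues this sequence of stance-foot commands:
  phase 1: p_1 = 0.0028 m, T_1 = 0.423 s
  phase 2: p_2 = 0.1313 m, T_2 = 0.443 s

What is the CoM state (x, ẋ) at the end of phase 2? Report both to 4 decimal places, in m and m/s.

phase 1: p=0.0028, T=0.423, ωT=1.280210, cosh=1.937686, sinh=1.659707; start (x,ẋ)=(-0.032100, 0.551700) → end (x,ẋ)=(0.237722, 0.893715)
phase 2: p=0.1313, T=0.443, ωT=1.340739, cosh=2.041760, sinh=1.780108; start (x,ẋ)=(0.237722, 0.893715) → end (x,ẋ)=(0.874249, 2.398103)

x = 0.8742, ẋ = 2.3981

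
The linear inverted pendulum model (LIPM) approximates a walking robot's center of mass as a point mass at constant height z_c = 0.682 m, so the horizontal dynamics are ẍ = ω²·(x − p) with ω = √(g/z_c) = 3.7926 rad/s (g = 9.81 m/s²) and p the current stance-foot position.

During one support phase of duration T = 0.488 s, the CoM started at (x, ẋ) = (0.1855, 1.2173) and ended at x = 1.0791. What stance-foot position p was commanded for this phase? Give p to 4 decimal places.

p = 0.2309

ωT = 3.7926·0.488 = 1.850789; cosh(ωT) = 3.260976, sinh(ωT) = 3.103862
x(T) = p + (x₀−p)·cosh(ωT) + (ẋ₀/ω)·sinh(ωT) ⇒ p·(1 − cosh) = x(T) − x₀·cosh − (ẋ₀/ω)·sinh
numerator   = 1.0791 − (0.1855)·3.260976 − (1.2173/3.7926)·3.103862 = -0.522049
denominator = 1 − 3.260976 = -2.260976
p = -0.522049 / -2.260976 = 0.2309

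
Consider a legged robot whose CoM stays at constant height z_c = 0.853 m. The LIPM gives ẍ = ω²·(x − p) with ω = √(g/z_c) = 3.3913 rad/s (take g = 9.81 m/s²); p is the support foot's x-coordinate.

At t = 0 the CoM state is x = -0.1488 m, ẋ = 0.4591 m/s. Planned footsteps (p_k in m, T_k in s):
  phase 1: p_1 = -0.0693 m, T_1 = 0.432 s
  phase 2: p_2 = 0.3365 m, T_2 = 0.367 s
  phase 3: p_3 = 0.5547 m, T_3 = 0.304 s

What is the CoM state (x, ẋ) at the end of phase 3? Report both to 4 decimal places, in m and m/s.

phase 1: p=-0.0693, T=0.432, ωT=1.465042, cosh=2.279396, sinh=2.048327; start (x,ẋ)=(-0.148800, 0.459100) → end (x,ẋ)=(0.026782, 0.494224)
phase 2: p=0.3365, T=0.367, ωT=1.244607, cosh=1.879812, sinh=1.591758; start (x,ẋ)=(0.026782, 0.494224) → end (x,ẋ)=(-0.013740, -0.742849)
phase 3: p=0.5547, T=0.304, ωT=1.030955, cosh=1.580204, sinh=1.223538; start (x,ẋ)=(-0.013740, -0.742849) → end (x,ẋ)=(-0.611562, -3.532529)

x = -0.6116, ẋ = -3.5325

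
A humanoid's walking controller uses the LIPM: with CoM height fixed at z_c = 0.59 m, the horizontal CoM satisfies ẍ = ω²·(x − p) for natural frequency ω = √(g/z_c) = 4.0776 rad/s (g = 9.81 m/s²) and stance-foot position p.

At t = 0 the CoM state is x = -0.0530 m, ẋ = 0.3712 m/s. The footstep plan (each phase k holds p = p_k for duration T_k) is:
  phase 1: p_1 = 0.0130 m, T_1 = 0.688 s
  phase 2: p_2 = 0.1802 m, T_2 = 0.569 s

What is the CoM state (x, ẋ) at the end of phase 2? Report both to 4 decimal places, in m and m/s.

x = 1.4269, ẋ = 5.1542

phase 1: p=0.0130, T=0.688, ωT=2.805389, cosh=8.296993, sinh=8.236510; start (x,ẋ)=(-0.053000, 0.371200) → end (x,ẋ)=(0.215200, 0.863221)
phase 2: p=0.1802, T=0.569, ωT=2.320154, cosh=5.137752, sinh=5.039494; start (x,ẋ)=(0.215200, 0.863221) → end (x,ẋ)=(1.426876, 5.154241)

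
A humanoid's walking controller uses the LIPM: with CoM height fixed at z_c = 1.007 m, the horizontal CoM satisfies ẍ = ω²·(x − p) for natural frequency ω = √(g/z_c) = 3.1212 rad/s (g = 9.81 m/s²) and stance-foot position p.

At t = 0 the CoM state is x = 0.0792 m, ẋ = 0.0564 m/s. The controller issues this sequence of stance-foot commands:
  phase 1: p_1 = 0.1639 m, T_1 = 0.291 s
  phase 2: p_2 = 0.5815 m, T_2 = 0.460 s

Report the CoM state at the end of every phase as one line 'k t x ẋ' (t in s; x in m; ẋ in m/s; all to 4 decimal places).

phase 1: p=0.1639, T=0.291, ωT=0.908269, cosh=1.441624, sinh=1.038402; start (x,ẋ)=(0.079200, 0.056400) → end (x,ẋ)=(0.060558, -0.193210)
phase 2: p=0.5815, T=0.460, ωT=1.435752, cosh=2.220370, sinh=1.982434; start (x,ẋ)=(0.060558, -0.193210) → end (x,ẋ)=(-0.697901, -3.652363)

1 0.2910 0.0606 -0.1932
2 0.7510 -0.6979 -3.6524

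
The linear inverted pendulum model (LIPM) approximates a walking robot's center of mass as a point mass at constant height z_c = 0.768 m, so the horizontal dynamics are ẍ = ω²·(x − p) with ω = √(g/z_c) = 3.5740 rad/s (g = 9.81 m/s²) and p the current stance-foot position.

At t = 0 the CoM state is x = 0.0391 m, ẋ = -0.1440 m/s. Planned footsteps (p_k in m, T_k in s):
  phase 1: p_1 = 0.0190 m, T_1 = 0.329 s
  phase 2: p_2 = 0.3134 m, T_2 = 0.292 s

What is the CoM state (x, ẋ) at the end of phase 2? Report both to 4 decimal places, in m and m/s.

phase 1: p=0.0190, T=0.329, ωT=1.175846, cosh=1.774721, sinh=1.466163; start (x,ẋ)=(0.039100, -0.144000) → end (x,ẋ)=(-0.004401, -0.150234)
phase 2: p=0.3134, T=0.292, ωT=1.043608, cosh=1.595812, sinh=1.243631; start (x,ẋ)=(-0.004401, -0.150234) → end (x,ẋ)=(-0.246028, -1.652289)

x = -0.2460, ẋ = -1.6523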